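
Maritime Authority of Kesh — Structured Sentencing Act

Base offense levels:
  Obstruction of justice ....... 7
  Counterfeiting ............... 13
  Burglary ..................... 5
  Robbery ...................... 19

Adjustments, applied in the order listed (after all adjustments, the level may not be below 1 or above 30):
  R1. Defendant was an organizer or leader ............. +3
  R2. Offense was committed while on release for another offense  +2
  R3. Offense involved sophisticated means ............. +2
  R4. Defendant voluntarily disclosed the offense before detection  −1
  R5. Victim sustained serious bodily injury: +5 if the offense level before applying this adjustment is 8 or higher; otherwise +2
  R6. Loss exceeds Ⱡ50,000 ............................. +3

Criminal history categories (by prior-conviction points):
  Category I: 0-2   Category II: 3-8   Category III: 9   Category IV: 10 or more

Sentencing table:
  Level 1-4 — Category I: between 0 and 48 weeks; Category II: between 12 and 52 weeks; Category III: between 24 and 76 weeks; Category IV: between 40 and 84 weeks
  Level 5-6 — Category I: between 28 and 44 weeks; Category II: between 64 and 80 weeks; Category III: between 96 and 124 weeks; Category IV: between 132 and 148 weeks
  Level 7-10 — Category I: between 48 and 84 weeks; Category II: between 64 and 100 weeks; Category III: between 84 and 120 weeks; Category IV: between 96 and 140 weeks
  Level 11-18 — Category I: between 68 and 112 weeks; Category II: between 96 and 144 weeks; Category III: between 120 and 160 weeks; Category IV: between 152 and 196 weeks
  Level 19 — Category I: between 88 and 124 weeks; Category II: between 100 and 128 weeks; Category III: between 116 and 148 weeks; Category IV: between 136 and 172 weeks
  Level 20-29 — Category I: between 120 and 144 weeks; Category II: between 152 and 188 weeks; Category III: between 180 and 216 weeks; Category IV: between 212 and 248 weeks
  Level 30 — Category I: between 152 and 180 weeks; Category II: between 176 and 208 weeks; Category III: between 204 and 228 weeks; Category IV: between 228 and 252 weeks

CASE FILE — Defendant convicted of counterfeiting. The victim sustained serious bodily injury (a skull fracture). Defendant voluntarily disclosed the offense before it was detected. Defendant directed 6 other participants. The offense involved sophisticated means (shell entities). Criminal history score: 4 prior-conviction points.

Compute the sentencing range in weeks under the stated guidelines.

152-188 weeks

Base offense level for counterfeiting: 13.
R1 applies: 13 + 3 = 16.
R2 does not apply.
R3 applies: 16 + 2 = 18.
R4 applies: 18 − 1 = 17.
R5 applies (level before this adjustment is 17 ≥ 8, so +5): 17 + 5 = 22.
R6 does not apply.
Final offense level: 22.
Criminal history: 4 prior points → Category II (3-8).
Level 22 falls in the 20-29 band.
Grid: Level 20-29 × Category II = 152-188 weeks.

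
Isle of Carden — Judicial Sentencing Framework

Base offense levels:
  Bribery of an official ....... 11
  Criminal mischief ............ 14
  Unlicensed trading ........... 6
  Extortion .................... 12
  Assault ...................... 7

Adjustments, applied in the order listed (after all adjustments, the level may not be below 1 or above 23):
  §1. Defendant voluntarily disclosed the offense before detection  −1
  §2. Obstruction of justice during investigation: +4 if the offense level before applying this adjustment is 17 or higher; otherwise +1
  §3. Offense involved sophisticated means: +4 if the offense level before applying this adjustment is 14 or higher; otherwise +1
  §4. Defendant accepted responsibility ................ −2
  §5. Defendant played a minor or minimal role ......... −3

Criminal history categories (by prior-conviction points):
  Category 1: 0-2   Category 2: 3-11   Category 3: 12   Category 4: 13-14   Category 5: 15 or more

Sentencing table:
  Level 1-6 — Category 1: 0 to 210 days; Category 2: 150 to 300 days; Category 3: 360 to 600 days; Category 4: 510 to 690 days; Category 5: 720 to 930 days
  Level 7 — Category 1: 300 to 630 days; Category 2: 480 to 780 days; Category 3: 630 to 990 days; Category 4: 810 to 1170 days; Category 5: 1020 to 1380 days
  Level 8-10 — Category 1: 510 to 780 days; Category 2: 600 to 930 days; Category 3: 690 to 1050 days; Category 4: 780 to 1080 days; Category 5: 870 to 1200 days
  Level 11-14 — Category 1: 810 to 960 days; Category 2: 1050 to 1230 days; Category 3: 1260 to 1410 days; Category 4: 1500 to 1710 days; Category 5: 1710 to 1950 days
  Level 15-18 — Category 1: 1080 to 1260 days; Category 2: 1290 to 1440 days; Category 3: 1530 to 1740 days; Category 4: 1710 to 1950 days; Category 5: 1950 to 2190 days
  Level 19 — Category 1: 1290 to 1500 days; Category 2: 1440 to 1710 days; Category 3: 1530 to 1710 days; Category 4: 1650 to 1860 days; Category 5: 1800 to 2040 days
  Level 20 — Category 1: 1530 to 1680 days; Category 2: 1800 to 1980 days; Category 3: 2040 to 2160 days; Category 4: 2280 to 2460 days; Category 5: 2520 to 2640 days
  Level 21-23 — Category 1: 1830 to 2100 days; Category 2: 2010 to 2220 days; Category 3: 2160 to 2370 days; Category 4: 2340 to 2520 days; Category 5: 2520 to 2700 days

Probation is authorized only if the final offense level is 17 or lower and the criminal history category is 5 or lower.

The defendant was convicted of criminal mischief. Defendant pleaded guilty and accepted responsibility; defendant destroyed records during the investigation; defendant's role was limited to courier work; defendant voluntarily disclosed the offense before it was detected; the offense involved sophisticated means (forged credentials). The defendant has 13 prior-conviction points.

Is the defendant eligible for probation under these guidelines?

Base offense level for criminal mischief: 14.
§1 applies: 14 − 1 = 13.
§2 applies (level before this adjustment is 13 < 17, so +1): 13 + 1 = 14.
§3 applies (level before this adjustment is 14 ≥ 14, so +4): 14 + 4 = 18.
§4 applies: 18 − 2 = 16.
§5 applies: 16 − 3 = 13.
Final offense level: 13.
Criminal history: 13 prior points → Category 4 (13-14).
Level 13 falls in the 11-14 band.
Grid: Level 11-14 × Category 4 = 1500-1710 days.
Probation check: level 13 ≤ 17 and category 4 ≤ 5 → eligible.

Yes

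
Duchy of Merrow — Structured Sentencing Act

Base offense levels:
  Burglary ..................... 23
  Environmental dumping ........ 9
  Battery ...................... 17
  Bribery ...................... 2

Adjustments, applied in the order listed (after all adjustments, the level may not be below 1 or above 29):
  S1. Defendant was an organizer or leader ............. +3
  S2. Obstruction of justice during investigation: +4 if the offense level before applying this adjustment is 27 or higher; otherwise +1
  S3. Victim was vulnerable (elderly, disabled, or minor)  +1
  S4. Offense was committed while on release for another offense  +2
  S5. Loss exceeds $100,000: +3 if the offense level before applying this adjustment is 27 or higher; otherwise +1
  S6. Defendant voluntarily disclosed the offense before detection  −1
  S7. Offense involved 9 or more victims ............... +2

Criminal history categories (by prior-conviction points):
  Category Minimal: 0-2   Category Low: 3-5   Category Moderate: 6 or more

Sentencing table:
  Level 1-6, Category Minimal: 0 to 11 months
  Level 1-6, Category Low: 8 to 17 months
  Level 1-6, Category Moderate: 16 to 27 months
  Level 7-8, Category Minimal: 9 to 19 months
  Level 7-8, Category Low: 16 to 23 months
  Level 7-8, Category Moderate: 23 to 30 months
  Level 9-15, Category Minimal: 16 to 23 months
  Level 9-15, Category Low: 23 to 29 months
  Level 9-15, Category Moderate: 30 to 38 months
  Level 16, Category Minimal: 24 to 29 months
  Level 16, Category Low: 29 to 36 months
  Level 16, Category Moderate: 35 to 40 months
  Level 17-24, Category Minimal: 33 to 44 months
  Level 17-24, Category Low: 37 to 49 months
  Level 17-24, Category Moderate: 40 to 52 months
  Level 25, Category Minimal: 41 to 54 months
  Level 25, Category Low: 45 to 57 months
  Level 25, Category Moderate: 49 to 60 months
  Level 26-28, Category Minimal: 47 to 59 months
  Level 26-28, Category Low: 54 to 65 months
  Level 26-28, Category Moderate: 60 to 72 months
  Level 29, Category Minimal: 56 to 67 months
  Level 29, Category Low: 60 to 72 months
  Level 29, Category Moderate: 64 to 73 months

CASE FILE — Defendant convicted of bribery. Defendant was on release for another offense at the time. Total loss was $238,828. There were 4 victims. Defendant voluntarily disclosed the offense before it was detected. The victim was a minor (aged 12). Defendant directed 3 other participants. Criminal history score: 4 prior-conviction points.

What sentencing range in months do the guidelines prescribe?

Base offense level for bribery: 2.
S1 applies: 2 + 3 = 5.
S3 applies: 5 + 1 = 6.
S4 applies: 6 + 2 = 8.
S5 applies (level before this adjustment is 8 < 27, so +1): 8 + 1 = 9.
S6 applies: 9 − 1 = 8.
Final offense level: 8.
Criminal history: 4 prior points → Category Low (3-5).
Level 8 falls in the 7-8 band.
Grid: Level 7-8 × Category Low = 16-23 months.

16-23 months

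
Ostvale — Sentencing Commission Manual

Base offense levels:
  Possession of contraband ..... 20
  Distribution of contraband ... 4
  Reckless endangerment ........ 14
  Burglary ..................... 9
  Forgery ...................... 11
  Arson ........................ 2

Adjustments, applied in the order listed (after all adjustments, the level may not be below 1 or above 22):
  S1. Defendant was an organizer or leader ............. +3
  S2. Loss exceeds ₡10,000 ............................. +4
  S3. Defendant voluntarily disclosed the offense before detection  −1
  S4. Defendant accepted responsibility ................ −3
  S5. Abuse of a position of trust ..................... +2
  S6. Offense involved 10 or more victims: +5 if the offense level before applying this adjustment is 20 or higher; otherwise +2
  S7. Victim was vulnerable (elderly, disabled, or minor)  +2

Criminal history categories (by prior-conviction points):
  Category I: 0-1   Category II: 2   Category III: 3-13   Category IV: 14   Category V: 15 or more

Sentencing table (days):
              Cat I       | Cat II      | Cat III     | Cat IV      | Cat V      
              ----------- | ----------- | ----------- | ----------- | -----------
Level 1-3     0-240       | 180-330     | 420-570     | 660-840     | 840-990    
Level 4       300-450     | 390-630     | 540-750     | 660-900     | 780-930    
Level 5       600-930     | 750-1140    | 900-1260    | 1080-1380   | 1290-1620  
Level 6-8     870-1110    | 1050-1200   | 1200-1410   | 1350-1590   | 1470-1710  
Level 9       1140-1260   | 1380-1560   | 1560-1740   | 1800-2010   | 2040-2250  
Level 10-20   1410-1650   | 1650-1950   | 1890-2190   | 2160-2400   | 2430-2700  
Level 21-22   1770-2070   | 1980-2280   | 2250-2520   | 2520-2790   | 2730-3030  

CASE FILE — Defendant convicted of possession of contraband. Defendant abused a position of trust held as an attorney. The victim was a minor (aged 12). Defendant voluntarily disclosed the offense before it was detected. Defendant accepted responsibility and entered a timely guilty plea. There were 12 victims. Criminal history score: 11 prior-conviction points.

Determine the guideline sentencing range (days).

2250-2520 days

Base offense level for possession of contraband: 20.
S1 does not apply.
S3 applies: 20 − 1 = 19.
S4 applies: 19 − 3 = 16.
S5 applies: 16 + 2 = 18.
S6 applies (level before this adjustment is 18 < 20, so +2): 18 + 2 = 20.
S7 applies: 20 + 2 = 22.
Final offense level: 22.
Criminal history: 11 prior points → Category III (3-13).
Level 22 falls in the 21-22 band.
Grid: Level 21-22 × Category III = 2250-2520 days.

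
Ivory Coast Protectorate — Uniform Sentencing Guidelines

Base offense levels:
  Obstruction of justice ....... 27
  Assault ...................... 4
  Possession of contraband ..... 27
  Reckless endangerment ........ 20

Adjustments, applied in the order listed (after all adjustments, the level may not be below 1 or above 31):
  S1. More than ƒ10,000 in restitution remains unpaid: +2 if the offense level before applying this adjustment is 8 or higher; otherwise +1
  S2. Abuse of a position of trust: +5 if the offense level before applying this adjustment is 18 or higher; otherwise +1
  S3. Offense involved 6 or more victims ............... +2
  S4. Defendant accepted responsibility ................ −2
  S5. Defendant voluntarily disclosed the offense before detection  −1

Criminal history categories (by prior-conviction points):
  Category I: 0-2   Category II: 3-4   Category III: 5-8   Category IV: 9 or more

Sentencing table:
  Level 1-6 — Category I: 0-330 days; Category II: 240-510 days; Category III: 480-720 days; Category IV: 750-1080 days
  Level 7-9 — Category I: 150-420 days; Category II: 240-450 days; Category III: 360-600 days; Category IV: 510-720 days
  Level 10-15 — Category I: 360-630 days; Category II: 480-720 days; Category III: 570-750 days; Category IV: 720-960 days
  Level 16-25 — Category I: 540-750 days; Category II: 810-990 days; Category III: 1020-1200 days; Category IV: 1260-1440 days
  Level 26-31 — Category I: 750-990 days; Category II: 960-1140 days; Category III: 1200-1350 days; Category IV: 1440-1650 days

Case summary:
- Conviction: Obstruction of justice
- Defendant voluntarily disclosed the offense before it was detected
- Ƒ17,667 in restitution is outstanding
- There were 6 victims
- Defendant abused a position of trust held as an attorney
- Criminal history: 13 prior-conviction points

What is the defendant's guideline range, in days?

1440-1650 days

Base offense level for obstruction of justice: 27.
S1 applies (level before this adjustment is 27 ≥ 8, so +2): 27 + 2 = 29.
S2 applies (level before this adjustment is 29 ≥ 18, so +5): 29 + 5 = 34.
S3 applies: 34 + 2 = 36.
S4 does not apply.
S5 applies: 36 − 1 = 35.
Level 35 exceeds the maximum of 31; capped at 31.
Final offense level: 31.
Criminal history: 13 prior points → Category IV (9+).
Level 31 falls in the 26-31 band.
Grid: Level 26-31 × Category IV = 1440-1650 days.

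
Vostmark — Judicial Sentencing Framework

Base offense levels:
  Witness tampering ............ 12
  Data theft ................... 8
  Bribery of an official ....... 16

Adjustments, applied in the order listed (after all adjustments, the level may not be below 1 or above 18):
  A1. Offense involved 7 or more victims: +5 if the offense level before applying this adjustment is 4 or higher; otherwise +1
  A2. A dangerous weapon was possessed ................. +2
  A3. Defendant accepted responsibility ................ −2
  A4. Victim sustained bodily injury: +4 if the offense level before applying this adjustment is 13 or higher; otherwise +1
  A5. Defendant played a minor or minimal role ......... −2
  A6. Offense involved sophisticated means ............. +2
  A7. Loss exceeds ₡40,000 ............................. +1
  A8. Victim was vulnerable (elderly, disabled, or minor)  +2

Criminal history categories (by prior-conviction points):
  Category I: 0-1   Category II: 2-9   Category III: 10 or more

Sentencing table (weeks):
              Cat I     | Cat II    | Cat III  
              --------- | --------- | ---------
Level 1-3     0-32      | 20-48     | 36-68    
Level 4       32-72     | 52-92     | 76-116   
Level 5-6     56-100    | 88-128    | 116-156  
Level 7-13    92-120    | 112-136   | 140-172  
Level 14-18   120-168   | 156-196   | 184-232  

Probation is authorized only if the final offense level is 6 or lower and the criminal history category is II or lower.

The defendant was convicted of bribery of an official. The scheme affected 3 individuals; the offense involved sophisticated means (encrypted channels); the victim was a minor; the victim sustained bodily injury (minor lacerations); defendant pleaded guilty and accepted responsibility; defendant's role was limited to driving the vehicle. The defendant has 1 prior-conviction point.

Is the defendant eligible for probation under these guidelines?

Base offense level for bribery of an official: 16.
A3 applies: 16 − 2 = 14.
A4 applies (level before this adjustment is 14 ≥ 13, so +4): 14 + 4 = 18.
A5 applies: 18 − 2 = 16.
A6 applies: 16 + 2 = 18.
A8 applies: 18 + 2 = 20.
Level 20 exceeds the maximum of 18; capped at 18.
Final offense level: 18.
Criminal history: 1 prior point → Category I (0-1).
Level 18 falls in the 14-18 band.
Grid: Level 14-18 × Category I = 120-168 weeks.
Probation check: level 18 > 6 and category I ≤ II → not eligible.

No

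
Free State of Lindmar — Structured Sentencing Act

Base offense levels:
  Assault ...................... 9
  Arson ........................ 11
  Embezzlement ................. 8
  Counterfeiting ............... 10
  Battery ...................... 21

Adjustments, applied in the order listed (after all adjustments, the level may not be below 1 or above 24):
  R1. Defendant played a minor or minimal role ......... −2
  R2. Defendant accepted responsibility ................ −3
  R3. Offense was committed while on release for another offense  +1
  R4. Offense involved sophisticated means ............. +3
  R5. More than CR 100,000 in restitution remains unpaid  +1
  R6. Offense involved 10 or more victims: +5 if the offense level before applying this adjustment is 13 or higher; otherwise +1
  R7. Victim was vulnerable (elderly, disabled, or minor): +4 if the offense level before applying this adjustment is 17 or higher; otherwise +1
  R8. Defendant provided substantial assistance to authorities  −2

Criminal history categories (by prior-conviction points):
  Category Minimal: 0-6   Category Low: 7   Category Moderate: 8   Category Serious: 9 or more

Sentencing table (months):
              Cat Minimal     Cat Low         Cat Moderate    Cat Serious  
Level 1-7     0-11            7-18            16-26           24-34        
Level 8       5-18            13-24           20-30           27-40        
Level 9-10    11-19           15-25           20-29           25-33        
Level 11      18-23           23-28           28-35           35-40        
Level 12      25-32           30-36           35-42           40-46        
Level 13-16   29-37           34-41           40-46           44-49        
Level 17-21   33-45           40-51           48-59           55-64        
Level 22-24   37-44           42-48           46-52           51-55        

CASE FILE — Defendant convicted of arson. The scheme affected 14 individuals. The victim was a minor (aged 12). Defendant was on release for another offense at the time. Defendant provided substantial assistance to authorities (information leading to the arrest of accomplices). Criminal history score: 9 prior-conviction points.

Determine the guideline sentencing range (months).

40-46 months

Base offense level for arson: 11.
R2 does not apply.
R3 applies: 11 + 1 = 12.
R4 does not apply.
R5 does not apply.
R6 applies (level before this adjustment is 12 < 13, so +1): 12 + 1 = 13.
R7 applies (level before this adjustment is 13 < 17, so +1): 13 + 1 = 14.
R8 applies: 14 − 2 = 12.
Final offense level: 12.
Criminal history: 9 prior points → Category Serious (9+).
Level 12 falls in the 12 band.
Grid: Level 12 × Category Serious = 40-46 months.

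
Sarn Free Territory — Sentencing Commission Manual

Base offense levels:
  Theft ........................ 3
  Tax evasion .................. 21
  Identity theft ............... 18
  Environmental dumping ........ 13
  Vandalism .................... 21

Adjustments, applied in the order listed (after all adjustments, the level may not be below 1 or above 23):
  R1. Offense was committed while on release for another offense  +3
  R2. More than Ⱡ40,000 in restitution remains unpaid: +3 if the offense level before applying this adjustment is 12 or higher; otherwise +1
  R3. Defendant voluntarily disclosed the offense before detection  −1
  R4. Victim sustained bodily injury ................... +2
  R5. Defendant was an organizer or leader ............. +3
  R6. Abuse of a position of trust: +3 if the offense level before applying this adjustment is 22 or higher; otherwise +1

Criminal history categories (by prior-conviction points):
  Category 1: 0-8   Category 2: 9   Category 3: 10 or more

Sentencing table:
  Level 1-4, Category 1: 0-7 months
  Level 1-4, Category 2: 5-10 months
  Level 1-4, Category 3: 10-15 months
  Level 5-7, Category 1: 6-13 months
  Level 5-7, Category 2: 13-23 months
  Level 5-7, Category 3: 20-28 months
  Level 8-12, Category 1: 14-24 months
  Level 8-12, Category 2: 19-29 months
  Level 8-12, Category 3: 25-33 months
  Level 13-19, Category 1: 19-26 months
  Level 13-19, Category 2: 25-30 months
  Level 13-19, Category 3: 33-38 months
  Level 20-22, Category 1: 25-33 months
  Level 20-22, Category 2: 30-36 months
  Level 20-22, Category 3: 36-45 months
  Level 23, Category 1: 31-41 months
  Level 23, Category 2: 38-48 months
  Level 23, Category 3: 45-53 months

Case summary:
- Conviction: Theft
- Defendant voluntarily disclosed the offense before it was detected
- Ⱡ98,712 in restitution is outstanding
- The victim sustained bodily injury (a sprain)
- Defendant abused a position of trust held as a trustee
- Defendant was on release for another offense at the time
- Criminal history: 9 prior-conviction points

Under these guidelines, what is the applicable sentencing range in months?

Base offense level for theft: 3.
R1 applies: 3 + 3 = 6.
R2 applies (level before this adjustment is 6 < 12, so +1): 6 + 1 = 7.
R3 applies: 7 − 1 = 6.
R4 applies: 6 + 2 = 8.
R5 does not apply.
R6 applies (level before this adjustment is 8 < 22, so +1): 8 + 1 = 9.
Final offense level: 9.
Criminal history: 9 prior points → Category 2 (9).
Level 9 falls in the 8-12 band.
Grid: Level 8-12 × Category 2 = 19-29 months.

19-29 months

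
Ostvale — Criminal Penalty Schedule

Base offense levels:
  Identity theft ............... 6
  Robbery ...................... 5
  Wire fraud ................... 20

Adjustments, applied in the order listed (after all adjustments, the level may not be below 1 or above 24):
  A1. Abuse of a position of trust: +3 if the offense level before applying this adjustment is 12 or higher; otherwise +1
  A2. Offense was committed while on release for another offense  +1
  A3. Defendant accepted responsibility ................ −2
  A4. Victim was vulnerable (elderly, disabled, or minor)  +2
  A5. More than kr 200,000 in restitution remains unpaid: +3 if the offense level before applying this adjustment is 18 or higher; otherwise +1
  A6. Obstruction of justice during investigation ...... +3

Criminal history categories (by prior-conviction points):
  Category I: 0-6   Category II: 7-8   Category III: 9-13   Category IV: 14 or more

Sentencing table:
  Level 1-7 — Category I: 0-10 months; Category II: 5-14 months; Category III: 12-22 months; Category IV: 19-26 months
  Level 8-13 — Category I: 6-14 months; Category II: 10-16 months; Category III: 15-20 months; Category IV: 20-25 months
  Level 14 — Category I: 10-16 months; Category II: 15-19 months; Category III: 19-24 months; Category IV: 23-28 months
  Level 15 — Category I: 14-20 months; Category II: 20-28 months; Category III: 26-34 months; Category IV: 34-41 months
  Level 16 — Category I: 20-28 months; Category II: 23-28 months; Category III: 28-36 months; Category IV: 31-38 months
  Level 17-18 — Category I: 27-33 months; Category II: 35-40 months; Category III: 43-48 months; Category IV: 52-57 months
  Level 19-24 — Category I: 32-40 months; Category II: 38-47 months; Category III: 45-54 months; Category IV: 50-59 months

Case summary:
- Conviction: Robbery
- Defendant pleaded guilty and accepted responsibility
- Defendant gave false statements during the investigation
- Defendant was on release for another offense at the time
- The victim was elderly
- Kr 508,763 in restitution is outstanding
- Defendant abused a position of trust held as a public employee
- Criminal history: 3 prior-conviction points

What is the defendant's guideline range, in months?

6-14 months

Base offense level for robbery: 5.
A1 applies (level before this adjustment is 5 < 12, so +1): 5 + 1 = 6.
A2 applies: 6 + 1 = 7.
A3 applies: 7 − 2 = 5.
A4 applies: 5 + 2 = 7.
A5 applies (level before this adjustment is 7 < 18, so +1): 7 + 1 = 8.
A6 applies: 8 + 3 = 11.
Final offense level: 11.
Criminal history: 3 prior points → Category I (0-6).
Level 11 falls in the 8-13 band.
Grid: Level 8-13 × Category I = 6-14 months.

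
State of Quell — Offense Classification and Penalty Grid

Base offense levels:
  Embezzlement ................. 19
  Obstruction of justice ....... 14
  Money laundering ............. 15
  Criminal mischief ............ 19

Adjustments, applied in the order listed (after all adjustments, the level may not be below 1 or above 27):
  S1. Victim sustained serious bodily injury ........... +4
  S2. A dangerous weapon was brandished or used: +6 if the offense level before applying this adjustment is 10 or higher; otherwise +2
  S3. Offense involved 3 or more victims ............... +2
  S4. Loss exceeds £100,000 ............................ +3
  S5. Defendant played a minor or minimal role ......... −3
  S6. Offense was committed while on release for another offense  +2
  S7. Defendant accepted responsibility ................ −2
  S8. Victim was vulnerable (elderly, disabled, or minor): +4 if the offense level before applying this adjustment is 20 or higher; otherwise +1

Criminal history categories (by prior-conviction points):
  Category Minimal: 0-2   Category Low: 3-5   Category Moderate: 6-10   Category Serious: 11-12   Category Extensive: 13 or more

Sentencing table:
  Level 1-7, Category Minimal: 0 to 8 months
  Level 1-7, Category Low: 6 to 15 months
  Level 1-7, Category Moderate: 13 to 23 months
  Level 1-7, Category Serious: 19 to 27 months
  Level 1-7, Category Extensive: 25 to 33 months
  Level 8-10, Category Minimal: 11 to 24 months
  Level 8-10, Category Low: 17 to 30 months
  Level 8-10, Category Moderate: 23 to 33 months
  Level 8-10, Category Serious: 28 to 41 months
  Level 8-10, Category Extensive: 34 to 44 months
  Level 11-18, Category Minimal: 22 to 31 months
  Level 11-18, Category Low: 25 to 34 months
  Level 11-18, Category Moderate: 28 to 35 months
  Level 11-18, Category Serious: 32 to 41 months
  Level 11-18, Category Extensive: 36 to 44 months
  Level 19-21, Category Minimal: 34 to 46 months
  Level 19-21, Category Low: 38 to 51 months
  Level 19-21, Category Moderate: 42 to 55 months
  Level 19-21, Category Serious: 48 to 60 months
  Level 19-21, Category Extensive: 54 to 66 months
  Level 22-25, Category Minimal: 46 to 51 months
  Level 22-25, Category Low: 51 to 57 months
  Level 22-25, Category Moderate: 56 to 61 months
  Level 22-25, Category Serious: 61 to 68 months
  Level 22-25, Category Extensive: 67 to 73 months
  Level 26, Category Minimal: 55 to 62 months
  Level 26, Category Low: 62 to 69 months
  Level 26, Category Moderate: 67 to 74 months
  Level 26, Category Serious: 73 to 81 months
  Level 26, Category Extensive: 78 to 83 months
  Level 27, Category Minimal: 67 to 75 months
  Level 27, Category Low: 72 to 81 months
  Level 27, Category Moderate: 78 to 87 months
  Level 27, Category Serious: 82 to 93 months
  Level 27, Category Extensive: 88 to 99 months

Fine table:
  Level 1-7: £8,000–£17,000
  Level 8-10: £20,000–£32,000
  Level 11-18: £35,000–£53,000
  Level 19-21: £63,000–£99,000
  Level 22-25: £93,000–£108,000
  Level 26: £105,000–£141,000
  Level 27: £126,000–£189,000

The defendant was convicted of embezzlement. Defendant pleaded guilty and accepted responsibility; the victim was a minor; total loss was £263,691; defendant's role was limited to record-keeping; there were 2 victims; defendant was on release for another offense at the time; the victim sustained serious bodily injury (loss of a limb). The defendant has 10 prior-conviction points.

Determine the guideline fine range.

Base offense level for embezzlement: 19.
S1 applies: 19 + 4 = 23.
S2 does not apply.
S3 does not apply.
S4 applies: 23 + 3 = 26.
S5 applies: 26 − 3 = 23.
S6 applies: 23 + 2 = 25.
S7 applies: 25 − 2 = 23.
S8 applies (level before this adjustment is 23 ≥ 20, so +4): 23 + 4 = 27.
Final offense level: 27.
Level 27 falls in the 27 band.
Fine table: Level 27 → £126,000–£189,000.

£126,000–£189,000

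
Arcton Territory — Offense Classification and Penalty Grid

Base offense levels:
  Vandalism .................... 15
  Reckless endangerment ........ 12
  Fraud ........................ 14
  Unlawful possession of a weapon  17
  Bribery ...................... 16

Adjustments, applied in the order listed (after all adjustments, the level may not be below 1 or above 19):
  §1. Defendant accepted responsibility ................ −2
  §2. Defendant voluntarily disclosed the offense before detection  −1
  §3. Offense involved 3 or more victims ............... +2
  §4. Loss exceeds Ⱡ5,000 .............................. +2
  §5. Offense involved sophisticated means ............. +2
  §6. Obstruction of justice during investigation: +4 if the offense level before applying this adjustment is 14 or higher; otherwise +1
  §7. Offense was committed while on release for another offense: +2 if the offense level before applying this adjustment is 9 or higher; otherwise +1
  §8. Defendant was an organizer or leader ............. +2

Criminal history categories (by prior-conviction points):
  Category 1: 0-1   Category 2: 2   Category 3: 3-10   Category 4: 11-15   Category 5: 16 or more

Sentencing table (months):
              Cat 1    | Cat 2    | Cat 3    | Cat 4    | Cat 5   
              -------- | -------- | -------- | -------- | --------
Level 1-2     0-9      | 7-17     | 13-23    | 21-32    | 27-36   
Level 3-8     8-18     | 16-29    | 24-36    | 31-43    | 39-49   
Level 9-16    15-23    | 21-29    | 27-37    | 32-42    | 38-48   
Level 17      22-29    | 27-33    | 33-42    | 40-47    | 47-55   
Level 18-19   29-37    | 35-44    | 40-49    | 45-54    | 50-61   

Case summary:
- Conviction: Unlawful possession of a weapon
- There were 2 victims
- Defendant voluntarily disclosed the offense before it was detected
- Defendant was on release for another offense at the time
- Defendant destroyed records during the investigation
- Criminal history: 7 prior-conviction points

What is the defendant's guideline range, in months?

40-49 months

Base offense level for unlawful possession of a weapon: 17.
§2 applies: 17 − 1 = 16.
§3 does not apply.
§6 applies (level before this adjustment is 16 ≥ 14, so +4): 16 + 4 = 20.
§7 applies (level before this adjustment is 20 ≥ 9, so +2): 20 + 2 = 22.
§8 does not apply.
Level 22 exceeds the maximum of 19; capped at 19.
Final offense level: 19.
Criminal history: 7 prior points → Category 3 (3-10).
Level 19 falls in the 18-19 band.
Grid: Level 18-19 × Category 3 = 40-49 months.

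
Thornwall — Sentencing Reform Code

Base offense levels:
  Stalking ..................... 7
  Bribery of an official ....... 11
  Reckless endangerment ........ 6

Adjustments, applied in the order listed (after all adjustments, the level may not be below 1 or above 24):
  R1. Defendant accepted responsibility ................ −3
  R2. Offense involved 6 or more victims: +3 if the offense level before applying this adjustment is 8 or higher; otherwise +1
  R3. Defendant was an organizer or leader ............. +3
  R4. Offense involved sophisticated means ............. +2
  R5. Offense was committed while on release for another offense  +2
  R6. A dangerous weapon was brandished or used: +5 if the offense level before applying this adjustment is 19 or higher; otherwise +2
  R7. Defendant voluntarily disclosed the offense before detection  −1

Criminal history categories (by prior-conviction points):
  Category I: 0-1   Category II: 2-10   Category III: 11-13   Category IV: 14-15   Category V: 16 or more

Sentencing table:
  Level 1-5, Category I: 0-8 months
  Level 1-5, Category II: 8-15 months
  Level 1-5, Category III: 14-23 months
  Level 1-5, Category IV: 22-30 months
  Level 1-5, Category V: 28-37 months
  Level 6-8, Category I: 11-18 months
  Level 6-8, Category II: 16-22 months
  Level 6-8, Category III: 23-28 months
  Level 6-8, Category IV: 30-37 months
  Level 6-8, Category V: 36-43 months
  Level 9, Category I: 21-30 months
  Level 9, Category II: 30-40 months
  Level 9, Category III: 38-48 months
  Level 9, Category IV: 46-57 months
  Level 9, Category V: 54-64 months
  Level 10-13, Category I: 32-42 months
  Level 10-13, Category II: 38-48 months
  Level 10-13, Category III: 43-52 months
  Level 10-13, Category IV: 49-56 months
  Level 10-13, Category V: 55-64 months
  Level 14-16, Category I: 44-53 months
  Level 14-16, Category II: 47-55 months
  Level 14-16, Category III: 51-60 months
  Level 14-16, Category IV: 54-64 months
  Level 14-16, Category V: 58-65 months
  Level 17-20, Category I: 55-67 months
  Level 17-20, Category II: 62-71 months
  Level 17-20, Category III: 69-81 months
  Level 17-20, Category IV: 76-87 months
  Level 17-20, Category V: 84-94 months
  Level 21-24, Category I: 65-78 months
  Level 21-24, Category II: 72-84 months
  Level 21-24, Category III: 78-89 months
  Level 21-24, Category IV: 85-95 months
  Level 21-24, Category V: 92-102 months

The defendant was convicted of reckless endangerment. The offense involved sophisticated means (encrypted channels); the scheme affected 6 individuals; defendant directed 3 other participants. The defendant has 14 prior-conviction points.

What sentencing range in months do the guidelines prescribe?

49-56 months

Base offense level for reckless endangerment: 6.
R1 does not apply.
R2 applies (level before this adjustment is 6 < 8, so +1): 6 + 1 = 7.
R3 applies: 7 + 3 = 10.
R4 applies: 10 + 2 = 12.
R7 does not apply.
Final offense level: 12.
Criminal history: 14 prior points → Category IV (14-15).
Level 12 falls in the 10-13 band.
Grid: Level 10-13 × Category IV = 49-56 months.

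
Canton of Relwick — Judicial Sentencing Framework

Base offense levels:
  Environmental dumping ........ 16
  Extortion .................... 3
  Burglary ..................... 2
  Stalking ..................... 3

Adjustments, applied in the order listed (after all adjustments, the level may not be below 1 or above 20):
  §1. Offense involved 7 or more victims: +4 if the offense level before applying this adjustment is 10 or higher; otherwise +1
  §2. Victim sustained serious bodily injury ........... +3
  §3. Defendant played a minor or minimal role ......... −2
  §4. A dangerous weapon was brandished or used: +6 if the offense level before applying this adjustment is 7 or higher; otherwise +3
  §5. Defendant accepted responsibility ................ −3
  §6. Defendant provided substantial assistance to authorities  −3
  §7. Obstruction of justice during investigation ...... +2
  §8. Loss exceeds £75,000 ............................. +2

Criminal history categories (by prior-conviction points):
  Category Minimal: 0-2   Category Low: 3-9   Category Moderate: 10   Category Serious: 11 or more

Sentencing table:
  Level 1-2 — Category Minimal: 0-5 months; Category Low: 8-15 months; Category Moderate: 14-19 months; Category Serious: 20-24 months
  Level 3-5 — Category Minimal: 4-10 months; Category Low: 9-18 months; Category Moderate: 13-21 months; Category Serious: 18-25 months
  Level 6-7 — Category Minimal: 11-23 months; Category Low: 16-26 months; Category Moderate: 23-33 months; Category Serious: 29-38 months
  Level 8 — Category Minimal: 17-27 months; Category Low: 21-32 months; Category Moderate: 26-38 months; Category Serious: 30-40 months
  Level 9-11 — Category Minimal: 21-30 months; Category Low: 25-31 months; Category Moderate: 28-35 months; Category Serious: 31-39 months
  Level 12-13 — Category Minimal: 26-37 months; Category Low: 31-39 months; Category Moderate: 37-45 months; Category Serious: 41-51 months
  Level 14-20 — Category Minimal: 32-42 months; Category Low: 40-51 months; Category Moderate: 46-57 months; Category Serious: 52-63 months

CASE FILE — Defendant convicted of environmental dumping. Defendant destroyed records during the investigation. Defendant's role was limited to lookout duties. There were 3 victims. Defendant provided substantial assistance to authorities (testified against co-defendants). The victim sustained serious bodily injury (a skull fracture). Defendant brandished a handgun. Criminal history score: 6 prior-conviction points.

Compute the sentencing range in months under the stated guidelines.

Base offense level for environmental dumping: 16.
§1 does not apply.
§2 applies: 16 + 3 = 19.
§3 applies: 19 − 2 = 17.
§4 applies (level before this adjustment is 17 ≥ 7, so +6): 17 + 6 = 23.
§6 applies: 23 − 3 = 20.
§7 applies: 20 + 2 = 22.
§8 does not apply.
Level 22 exceeds the maximum of 20; capped at 20.
Final offense level: 20.
Criminal history: 6 prior points → Category Low (3-9).
Level 20 falls in the 14-20 band.
Grid: Level 14-20 × Category Low = 40-51 months.

40-51 months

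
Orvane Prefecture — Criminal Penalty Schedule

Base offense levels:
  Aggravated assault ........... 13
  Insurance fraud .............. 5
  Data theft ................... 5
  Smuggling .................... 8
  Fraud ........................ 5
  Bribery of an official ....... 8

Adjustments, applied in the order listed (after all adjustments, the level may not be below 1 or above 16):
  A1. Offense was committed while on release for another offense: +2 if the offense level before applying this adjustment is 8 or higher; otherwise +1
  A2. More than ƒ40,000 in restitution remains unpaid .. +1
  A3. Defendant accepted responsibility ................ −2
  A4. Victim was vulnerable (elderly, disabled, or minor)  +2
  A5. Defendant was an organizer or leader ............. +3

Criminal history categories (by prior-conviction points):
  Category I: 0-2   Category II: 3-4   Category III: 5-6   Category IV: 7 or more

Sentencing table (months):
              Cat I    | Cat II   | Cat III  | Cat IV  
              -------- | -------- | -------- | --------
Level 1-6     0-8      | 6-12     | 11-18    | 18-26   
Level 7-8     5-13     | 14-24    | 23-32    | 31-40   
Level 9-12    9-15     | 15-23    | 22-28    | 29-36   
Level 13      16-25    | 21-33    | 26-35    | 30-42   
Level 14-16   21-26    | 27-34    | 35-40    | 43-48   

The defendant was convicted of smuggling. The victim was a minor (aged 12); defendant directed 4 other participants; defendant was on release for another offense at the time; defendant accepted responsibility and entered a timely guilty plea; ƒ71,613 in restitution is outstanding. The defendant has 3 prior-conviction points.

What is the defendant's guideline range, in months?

Base offense level for smuggling: 8.
A1 applies (level before this adjustment is 8 ≥ 8, so +2): 8 + 2 = 10.
A2 applies: 10 + 1 = 11.
A3 applies: 11 − 2 = 9.
A4 applies: 9 + 2 = 11.
A5 applies: 11 + 3 = 14.
Final offense level: 14.
Criminal history: 3 prior points → Category II (3-4).
Level 14 falls in the 14-16 band.
Grid: Level 14-16 × Category II = 27-34 months.

27-34 months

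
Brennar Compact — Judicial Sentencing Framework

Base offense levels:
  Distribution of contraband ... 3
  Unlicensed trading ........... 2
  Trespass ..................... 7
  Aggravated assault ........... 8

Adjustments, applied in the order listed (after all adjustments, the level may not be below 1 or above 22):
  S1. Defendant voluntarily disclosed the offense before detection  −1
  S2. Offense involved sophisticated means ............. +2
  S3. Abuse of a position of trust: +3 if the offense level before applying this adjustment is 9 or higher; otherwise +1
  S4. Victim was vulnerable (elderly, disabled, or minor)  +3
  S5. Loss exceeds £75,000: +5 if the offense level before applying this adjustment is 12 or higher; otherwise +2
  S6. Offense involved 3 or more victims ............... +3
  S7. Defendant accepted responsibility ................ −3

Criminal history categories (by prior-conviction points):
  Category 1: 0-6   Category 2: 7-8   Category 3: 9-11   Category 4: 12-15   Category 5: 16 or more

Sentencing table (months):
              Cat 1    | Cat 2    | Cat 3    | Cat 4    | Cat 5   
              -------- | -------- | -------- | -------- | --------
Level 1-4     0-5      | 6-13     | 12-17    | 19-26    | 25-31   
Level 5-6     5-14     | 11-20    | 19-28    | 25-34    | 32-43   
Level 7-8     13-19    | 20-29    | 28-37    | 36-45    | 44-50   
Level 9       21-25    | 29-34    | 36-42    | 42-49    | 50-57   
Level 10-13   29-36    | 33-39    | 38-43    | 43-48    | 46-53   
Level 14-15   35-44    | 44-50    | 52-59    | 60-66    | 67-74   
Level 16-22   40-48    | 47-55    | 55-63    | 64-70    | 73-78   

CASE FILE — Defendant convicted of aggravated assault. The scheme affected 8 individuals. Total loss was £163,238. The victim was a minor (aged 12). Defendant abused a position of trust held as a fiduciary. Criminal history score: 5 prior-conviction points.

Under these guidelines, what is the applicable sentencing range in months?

40-48 months

Base offense level for aggravated assault: 8.
S1 does not apply.
S3 applies (level before this adjustment is 8 < 9, so +1): 8 + 1 = 9.
S4 applies: 9 + 3 = 12.
S5 applies (level before this adjustment is 12 ≥ 12, so +5): 12 + 5 = 17.
S6 applies: 17 + 3 = 20.
S7 does not apply.
Final offense level: 20.
Criminal history: 5 prior points → Category 1 (0-6).
Level 20 falls in the 16-22 band.
Grid: Level 16-22 × Category 1 = 40-48 months.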